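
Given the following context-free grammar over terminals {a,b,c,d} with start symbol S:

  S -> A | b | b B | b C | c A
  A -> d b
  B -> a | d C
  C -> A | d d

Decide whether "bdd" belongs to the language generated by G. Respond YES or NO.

Convert to CNF:
  S -> T0 T1 | T1 B | T1 C | T2 A | b
  A -> T0 T1
  B -> T0 C | a
  C -> T0 T0 | T0 T1
  T0 -> d
  T1 -> b
  T2 -> c

Fill CYK table bottom-up:
  cell(0,0) b: {S,T1}  orig:{S}
  cell(1,1) d: {T0}  orig:{}
  cell(2,2) d: {T0}  orig:{}
  cell(0,1) bd: ∅
  cell(1,2) dd: {C}
  cell(0,2) bdd: {S}

S ∈ T[0,2] ⇒ YES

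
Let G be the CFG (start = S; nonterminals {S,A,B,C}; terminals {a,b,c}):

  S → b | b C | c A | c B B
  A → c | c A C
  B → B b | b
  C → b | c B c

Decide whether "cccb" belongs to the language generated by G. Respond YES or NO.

Convert to CNF:
  S -> T0 A | T0 X4 | T1 C | b
  A -> T0 X2 | c
  B -> B T1 | b
  C -> T0 X3 | b
  T0 -> c
  T1 -> b
  X2 -> A C
  X3 -> B T0
  X4 -> B B

CYK fill:
  T[0,0] 'c' = {A,T0}  orig:{A}
  T[1,1] 'c' = {A,T0}  orig:{A}
  T[2,2] 'c' = {A,T0}  orig:{A}
  T[3,3] 'b' = {B,C,S,T1}  orig:{B,C,S}
  T[0,1] 'cc' = {S}
  T[1,2] 'cc' = {S}
  T[2,3] 'cb' = {X2}  orig:{}
  T[0,2] 'ccc' = ∅
  T[1,3] 'ccb' = {A}
  T[0,3] 'cccb' = {S}

S ∈ T[0,3] ⇒ YES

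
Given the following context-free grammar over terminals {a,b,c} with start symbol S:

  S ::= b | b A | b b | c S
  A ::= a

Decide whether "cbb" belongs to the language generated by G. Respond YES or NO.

CNF form of G:
  S -> T0 A | T0 T0 | T1 S | b
  A -> a
  T0 -> b
  T1 -> c

Fill CYK table bottom-up:
  T[0,0] 'c' = {T1}  orig:{}
  T[1,1] 'b' = {S,T0}  orig:{S}
  T[2,2] 'b' = {S,T0}  orig:{S}
  T[0,1] 'cb' = {S}
  T[1,2] 'bb' = {S}
  T[0,2] 'cbb' = {S}

S ∈ T[0,2] ⇒ YES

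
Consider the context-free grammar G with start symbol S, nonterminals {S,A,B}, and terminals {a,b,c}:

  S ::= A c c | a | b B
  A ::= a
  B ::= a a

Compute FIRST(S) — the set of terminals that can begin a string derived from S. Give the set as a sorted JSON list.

Compute FIRST by fixpoint:
iter 1:
  A via A→a: +{a}
  B via B→a a: +{a}
  S via S→A c c: +{a}
  S via S→b B: +{b}
  FIRST(S)={a,b}  FIRST(A)={a}  FIRST(B)={a}
iter 2: (stable)
  FIRST(S)={a,b}  FIRST(A)={a}  FIRST(B)={a}

FIRST(S) = ["a", "b"]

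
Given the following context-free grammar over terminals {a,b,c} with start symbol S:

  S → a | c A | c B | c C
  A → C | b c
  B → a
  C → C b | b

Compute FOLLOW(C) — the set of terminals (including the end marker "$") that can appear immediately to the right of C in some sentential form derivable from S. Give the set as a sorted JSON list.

FIRST iteration:
iter 1:
  A via A→b c: +{b}
  B via B→a: +{a}
  C via C→b: +{b}
  S via S→a: +{a}
  S via S→c A: +{c}
  S: {a,c}  A: {b}  B: {a}  C: {b}
iter 2: (stable)
  S: {a,c}  A: {b}  B: {a}  C: {b}

FOLLOW iteration:
initialize: $ ∈ FOLLOW(S)
iter 1:
  C→C b: FOLLOW(C) ⊇ FIRST(b) = {b}; new: +{b}
  S→c A: FOLLOW(A) ⊇ FOLLOW(S) ⊇ {$}; new: +{$}
  S→c B: FOLLOW(B) ⊇ FOLLOW(S) ⊇ {$}; new: +{$}
  S→c C: FOLLOW(C) ⊇ FOLLOW(S) ⊇ {$}; new: +{$}
  FOLLOW(S)={$}  FOLLOW(A)={$}  FOLLOW(B)={$}  FOLLOW(C)={$,b}
iter 2: (stable)
  FOLLOW(S)={$}  FOLLOW(A)={$}  FOLLOW(B)={$}  FOLLOW(C)={$,b}

FOLLOW(C) = ["$", "b"]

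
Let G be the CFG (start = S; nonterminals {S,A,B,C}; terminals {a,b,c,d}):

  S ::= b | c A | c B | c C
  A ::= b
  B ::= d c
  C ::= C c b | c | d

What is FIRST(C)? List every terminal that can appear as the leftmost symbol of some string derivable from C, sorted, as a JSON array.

FIRST sets, iterate to fixpoint:
pass 1:
  A via A→b: +{b}
  B via B→d c: +{d}
  C via C→c: +{c}
  C via C→d: +{d}
  S via S→b: +{b}
  S via S→c A: +{c}
  FIRST[S]={b,c}  FIRST[A]={b}  FIRST[B]={d}  FIRST[C]={c,d}
pass 2: — fixpoint
  FIRST[S]={b,c}  FIRST[A]={b}  FIRST[B]={d}  FIRST[C]={c,d}

FIRST(C) = ["c", "d"]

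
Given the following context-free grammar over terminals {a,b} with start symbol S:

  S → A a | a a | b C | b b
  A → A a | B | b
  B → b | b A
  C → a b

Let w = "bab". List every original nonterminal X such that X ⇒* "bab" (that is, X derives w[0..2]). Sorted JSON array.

CNF form of G:
  S -> A T0 | T0 T0 | T1 C | T1 T1
  A -> A T0 | T1 A | b
  B -> T1 A | b
  C -> T0 T1
  T0 -> a
  T1 -> b

Fill CYK table bottom-up, restricted to cells inside w[0..2]:
  [0..0]={A,B,T1}  "b"  orig:{A,B}
  [1..1]={T0}  "a"  orig:{}
  [2..2]={A,B,T1}  "b"  orig:{A,B}
  [0..1]={A,S}  "ba"
  [1..2]={C}  "ab"
  [0..2]={S}  "bab"

Original NTs in T[0,2] deriving "bab": ["S"]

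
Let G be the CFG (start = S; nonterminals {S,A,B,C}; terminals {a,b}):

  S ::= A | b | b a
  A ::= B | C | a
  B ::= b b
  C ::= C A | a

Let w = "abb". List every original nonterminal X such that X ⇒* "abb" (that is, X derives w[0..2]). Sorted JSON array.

CNF form of G:
  S -> C A | T0 T0 | T0 T1 | a | b
  A -> C A | T0 T0 | a
  B -> T0 T0
  C -> C A | a
  T0 -> b
  T1 -> a

Fill CYK table bottom-up, restricted to cells inside w[0..2]:
  cell(0,0) a: {A,C,S,T1}  orig:{A,C,S}
  cell(1,1) b: {S,T0}  orig:{S}
  cell(2,2) b: {S,T0}  orig:{S}
  cell(0,1) ab: ∅
  cell(1,2) bb: {A,B,S}
  cell(0,2) abb: {A,C,S}

Original NTs in T[0,2] deriving "abb": ["A", "C", "S"]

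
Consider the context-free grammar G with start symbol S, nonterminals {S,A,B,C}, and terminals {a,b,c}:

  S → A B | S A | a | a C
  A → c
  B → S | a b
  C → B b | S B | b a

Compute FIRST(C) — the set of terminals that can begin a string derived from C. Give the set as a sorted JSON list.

FIRST iteration:
pass 1:
  A via A→c: +{c}
  B via B→a b: +{a}
  C via C→B b: +{a}
  C via C→b a: +{b}
  S via S→A B: +{c}
  S via S→a: +{a}
  FIRST(S)={a,c}  FIRST(A)={c}  FIRST(B)={a}  FIRST(C)={a,b}
pass 2:
  B via B→S: +{c}
  C via C→B b: +{c}
  FIRST(S)={a,c}  FIRST(A)={c}  FIRST(B)={a,c}  FIRST(C)={a,b,c}
pass 3: — fixpoint
  FIRST(S)={a,c}  FIRST(A)={c}  FIRST(B)={a,c}  FIRST(C)={a,b,c}

FIRST(C) = ["a", "b", "c"]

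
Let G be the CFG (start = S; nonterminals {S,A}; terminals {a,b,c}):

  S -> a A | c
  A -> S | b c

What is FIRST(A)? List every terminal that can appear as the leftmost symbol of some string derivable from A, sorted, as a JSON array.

Compute FIRST by fixpoint:
iter 1:
  A via A→b c: +{b}
  S via S→a A: +{a}
  S via S→c: +{c}
  FIRST[S]={a,c}  FIRST[A]={b}
iter 2:
  A via A→S: +{a,c}
  FIRST[S]={a,c}  FIRST[A]={a,b,c}
iter 3: — fixpoint
  FIRST[S]={a,c}  FIRST[A]={a,b,c}

FIRST(A) = ["a", "b", "c"]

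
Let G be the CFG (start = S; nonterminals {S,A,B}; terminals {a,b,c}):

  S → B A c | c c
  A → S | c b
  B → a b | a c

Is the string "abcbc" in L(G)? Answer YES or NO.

Convert to CNF:
  S -> B X4 | T0 T0
  A -> B X3 | T0 T0 | T0 T1
  B -> T2 T0 | T2 T1
  T0 -> c
  T1 -> b
  T2 -> a
  X3 -> A T0
  X4 -> A T0

CYK fill:
  T[0,0] 'a' = {T2}  orig:{}
  T[1,1] 'b' = {T1}  orig:{}
  T[2,2] 'c' = {T0}  orig:{}
  T[3,3] 'b' = {T1}  orig:{}
  T[4,4] 'c' = {T0}  orig:{}
  T[0,1] 'ab' = {B}
  T[1,2] 'bc' = ∅
  T[2,3] 'cb' = {A}
  T[3,4] 'bc' = ∅
  T[0,2] 'abc' = ∅
  T[1,3] 'bcb' = ∅
  T[2,4] 'cbc' = {X3,X4}  orig:{}
  T[0,3] 'abcb' = ∅
  T[1,4] 'bcbc' = ∅
  T[0,4] 'abcbc' = {A,S}

S ∈ T[0,4] ⇒ YES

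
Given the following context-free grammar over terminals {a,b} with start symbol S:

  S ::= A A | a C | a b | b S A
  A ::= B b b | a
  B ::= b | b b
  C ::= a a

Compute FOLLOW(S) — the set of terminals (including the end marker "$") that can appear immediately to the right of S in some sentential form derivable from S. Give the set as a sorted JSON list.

FIRST iteration:
pass 1:
  A via A→a: +{a}
  B via B→b: +{b}
  C via C→a a: +{a}
  S via S→A A: +{a}
  S via S→b S A: +{b}
  S: {a,b}  A: {a}  B: {b}  C: {a}
pass 2:
  A via A→B b b: +{b}
  S: {a,b}  A: {a,b}  B: {b}  C: {a}
pass 3: done
  S: {a,b}  A: {a,b}  B: {b}  C: {a}

FOLLOW iteration:
seed FOLLOW(S) with $
[1]
  A→B b b: FOLLOW(B) ⊇ FIRST(b) = {b}; new: +{b}
  S→A A: FOLLOW(A) ⊇ FIRST(A) = {a,b}; new: +{a,b}
  S→A A: FOLLOW(A) ⊇ FOLLOW(S) ⊇ {$}; new: +{$}
  S→a C: FOLLOW(C) ⊇ FOLLOW(S) ⊇ {$}; new: +{$}
  S→b S A: FOLLOW(S) ⊇ FIRST(A) = {a,b}; new: +{a,b}
  FOLLOW[S]={$,a,b}  FOLLOW[A]={$,a,b}  FOLLOW[B]={b}  FOLLOW[C]={$}
[2]
  S→a C: FOLLOW(C) ⊇ FOLLOW(S) ⊇ {$,a,b}; new: +{a,b}
  FOLLOW[S]={$,a,b}  FOLLOW[A]={$,a,b}  FOLLOW[B]={b}  FOLLOW[C]={$,a,b}
[3] (stable)
  FOLLOW[S]={$,a,b}  FOLLOW[A]={$,a,b}  FOLLOW[B]={b}  FOLLOW[C]={$,a,b}

FOLLOW(S) = ["$", "a", "b"]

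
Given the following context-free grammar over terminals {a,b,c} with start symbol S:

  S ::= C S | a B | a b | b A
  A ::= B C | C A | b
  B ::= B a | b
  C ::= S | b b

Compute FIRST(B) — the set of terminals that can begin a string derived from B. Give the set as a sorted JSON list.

Compute FIRST by fixpoint:
pass 1:
  A via A→b: +{b}
  B via B→b: +{b}
  C via C→b b: +{b}
  S via S→C S: +{b}
  S via S→a B: +{a}
  S: {a,b}  A: {b}  B: {b}  C: {b}
pass 2:
  C via C→S: +{a}
  S: {a,b}  A: {b}  B: {b}  C: {a,b}
pass 3:
  A via A→C A: +{a}
  S: {a,b}  A: {a,b}  B: {b}  C: {a,b}
pass 4: (stable)
  S: {a,b}  A: {a,b}  B: {b}  C: {a,b}

FIRST(B) = ["b"]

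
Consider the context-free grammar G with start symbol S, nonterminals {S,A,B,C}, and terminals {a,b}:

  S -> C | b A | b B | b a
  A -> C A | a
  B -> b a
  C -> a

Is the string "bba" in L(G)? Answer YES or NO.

CNF form of G:
  S -> T0 A | T0 B | T0 T1 | a
  A -> C A | a
  B -> T0 T1
  C -> a
  T0 -> b
  T1 -> a

CYK fill:
  [0..0]={T0}  "b"  orig:{}
  [1..1]={T0}  "b"  orig:{}
  [2..2]={A,C,S,T1}  "a"  orig:{A,C,S}
  [0..1]=∅  "bb"
  [1..2]={B,S}  "ba"
  [0..2]={S}  "bba"

S ∈ T[0,2] ⇒ YES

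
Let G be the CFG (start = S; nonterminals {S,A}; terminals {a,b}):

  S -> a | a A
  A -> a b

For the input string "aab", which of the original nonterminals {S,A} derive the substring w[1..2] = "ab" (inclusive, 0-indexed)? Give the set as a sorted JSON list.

CNF form of G:
  S -> T0 A | a
  A -> T0 T1
  T0 -> a
  T1 -> b

CYK fill (cells [i..j] with 1 ≤ i ≤ j ≤ 2 only):
  T[1,1] 'a' = {S,T0}  orig:{S}
  T[2,2] 'b' = {T1}  orig:{}
  T[1,2] 'ab' = {A}

Original NTs in T[1,2] deriving "ab": ["A"]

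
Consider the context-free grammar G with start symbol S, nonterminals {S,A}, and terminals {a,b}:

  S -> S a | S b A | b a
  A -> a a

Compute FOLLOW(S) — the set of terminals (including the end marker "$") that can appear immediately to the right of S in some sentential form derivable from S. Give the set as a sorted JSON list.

FIRST iteration:
[1]
  A via A→a a: +{a}
  S via S→b a: +{b}
  FIRST[S]={b}  FIRST[A]={a}
[2] done
  FIRST[S]={b}  FIRST[A]={a}

Compute FOLLOW by fixpoint:
FOLLOW(S) := {$}
pass 1:
  S→S a: FOLLOW(S) ⊇ FIRST(a) = {a}; new: +{a}
  S→S b A: FOLLOW(S) ⊇ FIRST(b) = {b}; new: +{b}
  S→S b A: FOLLOW(A) ⊇ FOLLOW(S) ⊇ {$,a,b}; new: +{$,a,b}
  FOLLOW[S]={$,a,b}  FOLLOW[A]={$,a,b}
pass 2: (stable)
  FOLLOW[S]={$,a,b}  FOLLOW[A]={$,a,b}

FOLLOW(S) = ["$", "a", "b"]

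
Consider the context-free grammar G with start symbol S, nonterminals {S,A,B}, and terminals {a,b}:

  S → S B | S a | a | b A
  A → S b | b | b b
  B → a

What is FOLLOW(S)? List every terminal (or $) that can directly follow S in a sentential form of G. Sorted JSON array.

Compute FIRST by fixpoint:
[1]
  A via A→b: +{b}
  B via B→a: +{a}
  S via S→a: +{a}
  S via S→b A: +{b}
  FIRST(S)={a,b}  FIRST(A)={b}  FIRST(B)={a}
[2]
  A via A→S b: +{a}
  FIRST(S)={a,b}  FIRST(A)={a,b}  FIRST(B)={a}
[3] — fixpoint
  FIRST(S)={a,b}  FIRST(A)={a,b}  FIRST(B)={a}

FOLLOW sets:
FOLLOW(S) := {$}
pass 1:
  A→S b: FOLLOW(S) ⊇ FIRST(b) = {b}; new: +{b}
  S→S B: FOLLOW(S) ⊇ FIRST(B) = {a}; new: +{a}
  S→S B: FOLLOW(B) ⊇ FOLLOW(S) ⊇ {$,a,b}; new: +{$,a,b}
  S→b A: FOLLOW(A) ⊇ FOLLOW(S) ⊇ {$,a,b}; new: +{$,a,b}
  FOLLOW(S)={$,a,b}  FOLLOW(A)={$,a,b}  FOLLOW(B)={$,a,b}
pass 2: — fixpoint
  FOLLOW(S)={$,a,b}  FOLLOW(A)={$,a,b}  FOLLOW(B)={$,a,b}

FOLLOW(S) = ["$", "a", "b"]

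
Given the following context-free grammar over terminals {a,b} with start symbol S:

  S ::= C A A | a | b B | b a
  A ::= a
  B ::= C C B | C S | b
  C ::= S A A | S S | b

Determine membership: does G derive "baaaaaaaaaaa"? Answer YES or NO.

CNF form of G:
  S -> C X4 | T0 B | T0 T1 | a
  A -> a
  B -> C S | C X2 | b
  C -> S S | S X3 | b
  T0 -> b
  T1 -> a
  X2 -> C B
  X3 -> A A
  X4 -> A A

CYK table (by increasing span):
  T[0,0] 'b' = {B,C,T0}  orig:{B,C}
  T[1,1] 'a' = {A,S,T1}  orig:{A,S}
  T[2,2] 'a' = {A,S,T1}  orig:{A,S}
  T[3,3] 'a' = {A,S,T1}  orig:{A,S}
  T[4,4] 'a' = {A,S,T1}  orig:{A,S}
  T[5,5] 'a' = {A,S,T1}  orig:{A,S}
  T[6,6] 'a' = {A,S,T1}  orig:{A,S}
  T[7,7] 'a' = {A,S,T1}  orig:{A,S}
  T[8,8] 'a' = {A,S,T1}  orig:{A,S}
  T[9,9] 'a' = {A,S,T1}  orig:{A,S}
  T[10,10] 'a' = {A,S,T1}  orig:{A,S}
  T[11,11] 'a' = {A,S,T1}  orig:{A,S}
  T[0,1] 'ba' = {B,S}
  T[1,2] 'aa' = {C,X3,X4}  orig:{C}
  T[2,3] 'aa' = {C,X3,X4}  orig:{C}
  T[3,4] 'aa' = {C,X3,X4}  orig:{C}
  T[4,5] 'aa' = {C,X3,X4}  orig:{C}
  T[5,6] 'aa' = {C,X3,X4}  orig:{C}
  T[6,7] 'aa' = {C,X3,X4}  orig:{C}
  T[7,8] 'aa' = {C,X3,X4}  orig:{C}
  T[8,9] 'aa' = {C,X3,X4}  orig:{C}
  T[9,10] 'aa' = {C,X3,X4}  orig:{C}
  T[10,11] 'aa' = {C,X3,X4}  orig:{C}
  T[0,2] 'baa' = {C,S}
  T[1,3] 'aaa' = {B,C}
  T[2,4] 'aaa' = {B,C}
  T[3,5] 'aaa' = {B,C}
  T[4,6] 'aaa' = {B,C}
  T[5,7] 'aaa' = {B,C}
  T[6,8] 'aaa' = {B,C}
  T[7,9] 'aaa' = {B,C}
  T[8,10] 'aaa' = {B,C}
  T[9,11] 'aaa' = {B,C}
  T[0,3] 'baaa' = {B,C,S,X2}  orig:{B,C,S}
  T[1,4] 'aaaa' = {B,S}
  T[2,5] 'aaaa' = {B,S}
  T[3,6] 'aaaa' = {B,S}
  T[4,7] 'aaaa' = {B,S}
  T[5,8] 'aaaa' = {B,S}
  T[6,9] 'aaaa' = {B,S}
  T[7,10] 'aaaa' = {B,S}
  T[8,11] 'aaaa' = {B,S}
  T[0,4] 'baaaa' = {B,C,S,X2}  orig:{B,C,S}
  T[1,5] 'aaaaa' = {C,S,X2}  orig:{C,S}
  T[2,6] 'aaaaa' = {C,S,X2}  orig:{C,S}
  T[3,7] 'aaaaa' = {C,S,X2}  orig:{C,S}
  T[4,8] 'aaaaa' = {C,S,X2}  orig:{C,S}
  T[5,9] 'aaaaa' = {C,S,X2}  orig:{C,S}
  T[6,10] 'aaaaa' = {C,S,X2}  orig:{C,S}
  T[7,11] 'aaaaa' = {C,S,X2}  orig:{C,S}
  T[0,5] 'baaaaa' = {B,C,S,X2}  orig:{B,C,S}
  T[1,6] 'aaaaaa' = {B,C,X2}  orig:{B,C}
  T[2,7] 'aaaaaa' = {B,C,X2}  orig:{B,C}
  T[3,8] 'aaaaaa' = {B,C,X2}  orig:{B,C}
  T[4,9] 'aaaaaa' = {B,C,X2}  orig:{B,C}
  T[5,10] 'aaaaaa' = {B,C,X2}  orig:{B,C}
  T[6,11] 'aaaaaa' = {B,C,X2}  orig:{B,C}
  T[0,6] 'baaaaaa' = {B,C,S,X2}  orig:{B,C,S}
  T[1,7] 'aaaaaaa' = {B,C,S,X2}  orig:{B,C,S}
  T[2,8] 'aaaaaaa' = {B,C,S,X2}  orig:{B,C,S}
  T[3,9] 'aaaaaaa' = {B,C,S,X2}  orig:{B,C,S}
  T[4,10] 'aaaaaaa' = {B,C,S,X2}  orig:{B,C,S}
  T[5,11] 'aaaaaaa' = {B,C,S,X2}  orig:{B,C,S}
  T[0,7] 'baaaaaaa' = {B,C,S,X2}  orig:{B,C,S}
  T[1,8] 'aaaaaaaa' = {B,C,S,X2}  orig:{B,C,S}
  T[2,9] 'aaaaaaaa' = {B,C,S,X2}  orig:{B,C,S}
  T[3,10] 'aaaaaaaa' = {B,C,S,X2}  orig:{B,C,S}
  T[4,11] 'aaaaaaaa' = {B,C,S,X2}  orig:{B,C,S}
  T[0,8] 'baaaaaaaa' = {B,C,S,X2}  orig:{B,C,S}
  T[1,9] 'aaaaaaaaa' = {B,C,S,X2}  orig:{B,C,S}
  T[2,10] 'aaaaaaaaa' = {B,C,S,X2}  orig:{B,C,S}
  T[3,11] 'aaaaaaaaa' = {B,C,S,X2}  orig:{B,C,S}
  T[0,9] 'baaaaaaaaa' = {B,C,S,X2}  orig:{B,C,S}
  T[1,10] 'aaaaaaaaaa' = {B,C,S,X2}  orig:{B,C,S}
  T[2,11] 'aaaaaaaaaa' = {B,C,S,X2}  orig:{B,C,S}
  T[0,10] 'baaaaaaaaaa' = {B,C,S,X2}  orig:{B,C,S}
  T[1,11] 'aaaaaaaaaaa' = {B,C,S,X2}  orig:{B,C,S}
  T[0,11] 'baaaaaaaaaaa' = {B,C,S,X2}  orig:{B,C,S}

S ∈ T[0,11] ⇒ YES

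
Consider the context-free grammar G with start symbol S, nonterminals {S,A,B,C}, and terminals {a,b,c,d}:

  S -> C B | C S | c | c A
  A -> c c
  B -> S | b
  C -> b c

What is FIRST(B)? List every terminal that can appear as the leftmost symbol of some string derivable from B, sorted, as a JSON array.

FIRST sets, iterate to fixpoint:
round 1:
  A via A→c c: +{c}
  B via B→b: +{b}
  C via C→b c: +{b}
  S via S→C B: +{b}
  S via S→c: +{c}
  S: {b,c}  A: {c}  B: {b}  C: {b}
round 2:
  B via B→S: +{c}
  S: {b,c}  A: {c}  B: {b,c}  C: {b}
round 3: done
  S: {b,c}  A: {c}  B: {b,c}  C: {b}

FIRST(B) = ["b", "c"]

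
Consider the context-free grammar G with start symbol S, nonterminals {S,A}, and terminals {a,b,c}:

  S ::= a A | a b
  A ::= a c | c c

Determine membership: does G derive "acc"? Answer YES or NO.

Convert to CNF:
  S -> T0 A | T0 T2
  A -> T0 T1 | T1 T1
  T0 -> a
  T1 -> c
  T2 -> b

Fill CYK table bottom-up:
  cell(0,0) a: {T0}  orig:{}
  cell(1,1) c: {T1}  orig:{}
  cell(2,2) c: {T1}  orig:{}
  cell(0,1) ac: {A}
  cell(1,2) cc: {A}
  cell(0,2) acc: {S}

S ∈ T[0,2] ⇒ YES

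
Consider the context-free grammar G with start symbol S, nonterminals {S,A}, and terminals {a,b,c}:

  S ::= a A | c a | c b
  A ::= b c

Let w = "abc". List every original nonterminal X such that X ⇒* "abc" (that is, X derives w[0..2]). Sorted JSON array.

CNF form of G:
  S -> T1 T0 | T1 T2 | T2 A
  A -> T0 T1
  T0 -> b
  T1 -> c
  T2 -> a

Fill CYK table bottom-up, restricted to cells inside w[0..2]:
  T[0,0] 'a' = {T2}  orig:{}
  T[1,1] 'b' = {T0}  orig:{}
  T[2,2] 'c' = {T1}  orig:{}
  T[0,1] 'ab' = ∅
  T[1,2] 'bc' = {A}
  T[0,2] 'abc' = {S}

Original NTs in T[0,2] deriving "abc": ["S"]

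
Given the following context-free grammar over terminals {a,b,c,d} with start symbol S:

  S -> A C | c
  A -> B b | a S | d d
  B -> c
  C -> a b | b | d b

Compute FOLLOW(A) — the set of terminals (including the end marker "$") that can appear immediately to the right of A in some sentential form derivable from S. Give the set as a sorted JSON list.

Compute FIRST by fixpoint:
iter 1:
  A via A→a S: +{a}
  A via A→d d: +{d}
  B via B→c: +{c}
  C via C→a b: +{a}
  C via C→b: +{b}
  C via C→d b: +{d}
  S via S→A C: +{a,d}
  S via S→c: +{c}
  S: {a,c,d}  A: {a,d}  B: {c}  C: {a,b,d}
iter 2:
  A via A→B b: +{c}
  S: {a,c,d}  A: {a,c,d}  B: {c}  C: {a,b,d}
iter 3: — fixpoint
  S: {a,c,d}  A: {a,c,d}  B: {c}  C: {a,b,d}

FOLLOW sets:
FOLLOW(S) := {$}
[1]
  A→B b: FOLLOW(B) ⊇ FIRST(b) = {b}; new: +{b}
  S→A C: FOLLOW(A) ⊇ FIRST(C) = {a,b,d}; new: +{a,b,d}
  S→A C: FOLLOW(C) ⊇ FOLLOW(S) ⊇ {$}; new: +{$}
  S: {$}  A: {a,b,d}  B: {b}  C: {$}
[2]
  A→a S: FOLLOW(S) ⊇ FOLLOW(A) ⊇ {a,b,d}; new: +{a,b,d}
  S→A C: FOLLOW(C) ⊇ FOLLOW(S) ⊇ {$,a,b,d}; new: +{a,b,d}
  S: {$,a,b,d}  A: {a,b,d}  B: {b}  C: {$,a,b,d}
[3] — fixpoint
  S: {$,a,b,d}  A: {a,b,d}  B: {b}  C: {$,a,b,d}

FOLLOW(A) = ["a", "b", "d"]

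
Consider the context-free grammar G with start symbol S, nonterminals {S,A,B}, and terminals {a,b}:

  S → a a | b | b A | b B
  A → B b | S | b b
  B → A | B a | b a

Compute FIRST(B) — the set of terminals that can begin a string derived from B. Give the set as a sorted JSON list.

Compute FIRST by fixpoint:
pass 1:
  A via A→b b: +{b}
  B via B→A: +{b}
  S via S→a a: +{a}
  S via S→b: +{b}
  FIRST[S]={a,b}  FIRST[A]={b}  FIRST[B]={b}
pass 2:
  A via A→S: +{a}
  B via B→A: +{a}
  FIRST[S]={a,b}  FIRST[A]={a,b}  FIRST[B]={a,b}
pass 3: done
  FIRST[S]={a,b}  FIRST[A]={a,b}  FIRST[B]={a,b}

FIRST(B) = ["a", "b"]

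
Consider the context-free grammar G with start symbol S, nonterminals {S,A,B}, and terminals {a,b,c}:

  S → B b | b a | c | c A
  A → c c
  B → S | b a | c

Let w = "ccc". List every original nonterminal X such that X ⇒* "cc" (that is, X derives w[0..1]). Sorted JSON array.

CNF form of G:
  S -> B T1 | T0 A | T1 T2 | c
  A -> T0 T0
  B -> B T1 | T0 A | T1 T2 | c
  T0 -> c
  T1 -> b
  T2 -> a

Fill CYK table bottom-up, restricted to cells inside w[0..1]:
  T[0,0] 'c' = {B,S,T0}  orig:{B,S}
  T[1,1] 'c' = {B,S,T0}  orig:{B,S}
  T[0,1] 'cc' = {A}

Original NTs in T[0,1] deriving "cc": ["A"]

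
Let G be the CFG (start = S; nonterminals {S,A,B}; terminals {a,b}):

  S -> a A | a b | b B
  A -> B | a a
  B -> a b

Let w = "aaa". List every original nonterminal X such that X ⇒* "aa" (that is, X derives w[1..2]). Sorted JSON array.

Convert to CNF:
  S -> T0 A | T0 T1 | T1 B
  A -> T0 T0 | T0 T1
  B -> T0 T1
  T0 -> a
  T1 -> b

Fill CYK table bottom-up, restricted to cells inside w[1..2]:
  cell(1,1) a: {T0}  orig:{}
  cell(2,2) a: {T0}  orig:{}
  cell(1,2) aa: {A}

Original NTs in T[1,2] deriving "aa": ["A"]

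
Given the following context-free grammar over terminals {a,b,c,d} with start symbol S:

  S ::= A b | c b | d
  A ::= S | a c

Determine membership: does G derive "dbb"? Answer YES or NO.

CNF form of G:
  S -> A T0 | T2 T0 | d
  A -> A T0 | T1 T2 | T2 T0 | d
  T0 -> b
  T1 -> a
  T2 -> c

Fill CYK table bottom-up:
  cell(0,0) d: {A,S}
  cell(1,1) b: {T0}  orig:{}
  cell(2,2) b: {T0}  orig:{}
  cell(0,1) db: {A,S}
  cell(1,2) bb: ∅
  cell(0,2) dbb: {A,S}

S ∈ T[0,2] ⇒ YES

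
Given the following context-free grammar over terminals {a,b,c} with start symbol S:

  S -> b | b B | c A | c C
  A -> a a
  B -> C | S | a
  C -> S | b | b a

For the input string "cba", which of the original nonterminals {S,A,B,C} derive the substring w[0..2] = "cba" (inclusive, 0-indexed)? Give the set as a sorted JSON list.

Convert to CNF:
  S -> T1 B | T2 A | T2 C | b
  A -> T0 T0
  B -> T1 B | T1 T0 | T2 A | T2 C | a | b
  C -> T1 B | T1 T0 | T2 A | T2 C | b
  T0 -> a
  T1 -> b
  T2 -> c

CYK table (by increasing span) (cells [i..j] with 0 ≤ i ≤ j ≤ 2 only):
  [0..0]={T2}  "c"  orig:{}
  [1..1]={B,C,S,T1}  "b"  orig:{B,C,S}
  [2..2]={B,T0}  "a"  orig:{B}
  [0..1]={B,C,S}  "cb"
  [1..2]={B,C,S}  "ba"
  [0..2]={B,C,S}  "cba"

Original NTs in T[0,2] deriving "cba": ["B", "C", "S"]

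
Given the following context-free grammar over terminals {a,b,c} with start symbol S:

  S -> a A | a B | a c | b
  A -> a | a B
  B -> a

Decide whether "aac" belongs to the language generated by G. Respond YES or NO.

Convert to CNF:
  S -> T0 A | T0 B | T0 T1 | b
  A -> T0 B | a
  B -> a
  T0 -> a
  T1 -> c

CYK fill:
  T[0,0] 'a' = {A,B,T0}  orig:{A,B}
  T[1,1] 'a' = {A,B,T0}  orig:{A,B}
  T[2,2] 'c' = {T1}  orig:{}
  T[0,1] 'aa' = {A,S}
  T[1,2] 'ac' = {S}
  T[0,2] 'aac' = ∅

S ∉ T[0,2] ⇒ NO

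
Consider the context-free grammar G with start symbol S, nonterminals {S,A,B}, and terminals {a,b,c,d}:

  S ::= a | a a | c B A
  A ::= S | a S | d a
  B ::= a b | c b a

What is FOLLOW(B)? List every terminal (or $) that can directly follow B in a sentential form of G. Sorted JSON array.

FIRST sets, iterate to fixpoint:
pass 1:
  A via A→a S: +{a}
  A via A→d a: +{d}
  B via B→a b: +{a}
  B via B→c b a: +{c}
  S via S→a: +{a}
  S via S→c B A: +{c}
  FIRST[S]={a,c}  FIRST[A]={a,d}  FIRST[B]={a,c}
pass 2:
  A via A→S: +{c}
  FIRST[S]={a,c}  FIRST[A]={a,c,d}  FIRST[B]={a,c}
pass 3: — fixpoint
  FIRST[S]={a,c}  FIRST[A]={a,c,d}  FIRST[B]={a,c}

FOLLOW sets:
seed FOLLOW(S) with $
pass 1:
  S→c B A: FOLLOW(B) ⊇ FIRST(A) = {a,c,d}; new: +{a,c,d}
  S→c B A: FOLLOW(A) ⊇ FOLLOW(S) ⊇ {$}; new: +{$}
  S: {$}  A: {$}  B: {a,c,d}
pass 2: (no change)
  S: {$}  A: {$}  B: {a,c,d}

FOLLOW(B) = ["a", "c", "d"]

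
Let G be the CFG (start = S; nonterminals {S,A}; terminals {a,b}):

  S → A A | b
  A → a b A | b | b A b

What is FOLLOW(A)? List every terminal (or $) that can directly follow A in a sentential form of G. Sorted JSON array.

Compute FIRST by fixpoint:
pass 1:
  A via A→a b A: +{a}
  A via A→b: +{b}
  S via S→A A: +{a,b}
  FIRST(S)={a,b}  FIRST(A)={a,b}
pass 2: — fixpoint
  FIRST(S)={a,b}  FIRST(A)={a,b}

FOLLOW iteration:
initialize: $ ∈ FOLLOW(S)
round 1:
  A→b A b: FOLLOW(A) ⊇ FIRST(b) = {b}; new: +{b}
  S→A A: FOLLOW(A) ⊇ FIRST(A) = {a,b}; new: +{a}
  S→A A: FOLLOW(A) ⊇ FOLLOW(S) ⊇ {$}; new: +{$}
  FOLLOW[S]={$}  FOLLOW[A]={$,a,b}
round 2: done
  FOLLOW[S]={$}  FOLLOW[A]={$,a,b}

FOLLOW(A) = ["$", "a", "b"]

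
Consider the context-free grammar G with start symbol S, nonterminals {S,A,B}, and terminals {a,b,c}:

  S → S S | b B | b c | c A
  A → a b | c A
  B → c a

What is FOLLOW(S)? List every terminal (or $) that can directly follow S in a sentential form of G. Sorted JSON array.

Compute FIRST by fixpoint:
pass 1:
  A via A→a b: +{a}
  A via A→c A: +{c}
  B via B→c a: +{c}
  S via S→b B: +{b}
  S via S→c A: +{c}
  FIRST[S]={b,c}  FIRST[A]={a,c}  FIRST[B]={c}
pass 2: — fixpoint
  FIRST[S]={b,c}  FIRST[A]={a,c}  FIRST[B]={c}

Compute FOLLOW by fixpoint:
FOLLOW(S) := {$}
round 1:
  S→S S: FOLLOW(S) ⊇ FIRST(S) = {b,c}; new: +{b,c}
  S→b B: FOLLOW(B) ⊇ FOLLOW(S) ⊇ {$,b,c}; new: +{$,b,c}
  S→c A: FOLLOW(A) ⊇ FOLLOW(S) ⊇ {$,b,c}; new: +{$,b,c}
  FOLLOW[S]={$,b,c}  FOLLOW[A]={$,b,c}  FOLLOW[B]={$,b,c}
round 2: done
  FOLLOW[S]={$,b,c}  FOLLOW[A]={$,b,c}  FOLLOW[B]={$,b,c}

FOLLOW(S) = ["$", "b", "c"]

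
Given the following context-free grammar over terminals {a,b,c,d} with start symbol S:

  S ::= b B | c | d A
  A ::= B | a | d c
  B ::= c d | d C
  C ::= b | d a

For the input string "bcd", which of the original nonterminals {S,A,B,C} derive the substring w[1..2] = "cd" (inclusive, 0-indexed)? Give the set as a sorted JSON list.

Convert to CNF:
  S -> T1 A | T3 B | c
  A -> T0 T1 | T1 C | T1 T0 | a
  B -> T0 T1 | T1 C
  C -> T1 T2 | b
  T0 -> c
  T1 -> d
  T2 -> a
  T3 -> b

CYK fill (cells [i..j] with 1 ≤ i ≤ j ≤ 2 only):
  cell(1,1) c: {S,T0}  orig:{S}
  cell(2,2) d: {T1}  orig:{}
  cell(1,2) cd: {A,B}

Original NTs in T[1,2] deriving "cd": ["A", "B"]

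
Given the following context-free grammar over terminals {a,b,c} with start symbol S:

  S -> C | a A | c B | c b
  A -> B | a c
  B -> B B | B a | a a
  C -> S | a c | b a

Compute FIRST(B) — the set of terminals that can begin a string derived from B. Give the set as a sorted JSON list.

Compute FIRST by fixpoint:
iter 1:
  A via A→a c: +{a}
  B via B→a a: +{a}
  C via C→a c: +{a}
  C via C→b a: +{b}
  S via S→C: +{a,b}
  S via S→c B: +{c}
  S: {a,b,c}  A: {a}  B: {a}  C: {a,b}
iter 2:
  C via C→S: +{c}
  S: {a,b,c}  A: {a}  B: {a}  C: {a,b,c}
iter 3: (no change)
  S: {a,b,c}  A: {a}  B: {a}  C: {a,b,c}

FIRST(B) = ["a"]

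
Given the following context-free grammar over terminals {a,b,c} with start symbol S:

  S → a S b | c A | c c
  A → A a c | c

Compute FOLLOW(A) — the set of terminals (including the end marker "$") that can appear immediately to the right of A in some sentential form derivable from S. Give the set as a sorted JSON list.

Compute FIRST by fixpoint:
pass 1:
  A via A→c: +{c}
  S via S→a S b: +{a}
  S via S→c A: +{c}
  FIRST[S]={a,c}  FIRST[A]={c}
pass 2: (no change)
  FIRST[S]={a,c}  FIRST[A]={c}

FOLLOW iteration:
FOLLOW(S) := {$}
iter 1:
  A→A a c: FOLLOW(A) ⊇ FIRST(a) = {a}; new: +{a}
  S→a S b: FOLLOW(S) ⊇ FIRST(b) = {b}; new: +{b}
  S→c A: FOLLOW(A) ⊇ FOLLOW(S) ⊇ {$,b}; new: +{$,b}
  FOLLOW[S]={$,b}  FOLLOW[A]={$,a,b}
iter 2: done
  FOLLOW[S]={$,b}  FOLLOW[A]={$,a,b}

FOLLOW(A) = ["$", "a", "b"]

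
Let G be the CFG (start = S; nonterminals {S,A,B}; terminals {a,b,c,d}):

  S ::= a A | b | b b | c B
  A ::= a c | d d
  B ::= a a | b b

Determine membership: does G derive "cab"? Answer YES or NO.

CNF form of G:
  S -> T0 A | T1 B | T3 T3 | b
  A -> T0 T1 | T2 T2
  B -> T0 T0 | T3 T3
  T0 -> a
  T1 -> c
  T2 -> d
  T3 -> b

CYK fill:
  T[0,0] 'c' = {T1}  orig:{}
  T[1,1] 'a' = {T0}  orig:{}
  T[2,2] 'b' = {S,T3}  orig:{S}
  T[0,1] 'ca' = ∅
  T[1,2] 'ab' = ∅
  T[0,2] 'cab' = ∅

S ∉ T[0,2] ⇒ NO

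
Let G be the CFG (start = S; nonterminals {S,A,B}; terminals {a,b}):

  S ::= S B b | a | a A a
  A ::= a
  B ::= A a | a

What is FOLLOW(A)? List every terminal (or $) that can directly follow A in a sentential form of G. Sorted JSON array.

Compute FIRST by fixpoint:
iter 1:
  A via A→a: +{a}
  B via B→A a: +{a}
  S via S→a: +{a}
  FIRST[S]={a}  FIRST[A]={a}  FIRST[B]={a}
iter 2: (no change)
  FIRST[S]={a}  FIRST[A]={a}  FIRST[B]={a}

FOLLOW sets:
initialize: $ ∈ FOLLOW(S)
round 1:
  B→A a: FOLLOW(A) ⊇ FIRST(a) = {a}; new: +{a}
  S→S B b: FOLLOW(S) ⊇ FIRST(B) = {a}; new: +{a}
  S→S B b: FOLLOW(B) ⊇ FIRST(b) = {b}; new: +{b}
  S: {$,a}  A: {a}  B: {b}
round 2: — fixpoint
  S: {$,a}  A: {a}  B: {b}

FOLLOW(A) = ["a"]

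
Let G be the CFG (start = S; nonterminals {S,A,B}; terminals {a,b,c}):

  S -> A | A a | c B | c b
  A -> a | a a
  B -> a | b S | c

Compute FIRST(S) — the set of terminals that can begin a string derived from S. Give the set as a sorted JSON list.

FIRST sets, iterate to fixpoint:
iter 1:
  A via A→a: +{a}
  B via B→a: +{a}
  B via B→b S: +{b}
  B via B→c: +{c}
  S via S→A: +{a}
  S via S→c B: +{c}
  FIRST(S)={a,c}  FIRST(A)={a}  FIRST(B)={a,b,c}
iter 2: (stable)
  FIRST(S)={a,c}  FIRST(A)={a}  FIRST(B)={a,b,c}

FIRST(S) = ["a", "c"]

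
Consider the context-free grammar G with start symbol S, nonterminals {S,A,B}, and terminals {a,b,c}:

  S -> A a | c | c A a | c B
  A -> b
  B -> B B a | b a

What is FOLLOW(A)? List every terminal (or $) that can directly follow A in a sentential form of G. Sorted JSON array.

FIRST iteration:
iter 1:
  A via A→b: +{b}
  B via B→b a: +{b}
  S via S→A a: +{b}
  S via S→c: +{c}
  FIRST(S)={b,c}  FIRST(A)={b}  FIRST(B)={b}
iter 2: (stable)
  FIRST(S)={b,c}  FIRST(A)={b}  FIRST(B)={b}

Compute FOLLOW by fixpoint:
seed FOLLOW(S) with $
round 1:
  B→B B a: FOLLOW(B) ⊇ FIRST(B) = {b}; new: +{b}
  B→B B a: FOLLOW(B) ⊇ FIRST(a) = {a}; new: +{a}
  S→A a: FOLLOW(A) ⊇ FIRST(a) = {a}; new: +{a}
  S→c B: FOLLOW(B) ⊇ FOLLOW(S) ⊇ {$}; new: +{$}
  S: {$}  A: {a}  B: {$,a,b}
round 2: (no change)
  S: {$}  A: {a}  B: {$,a,b}

FOLLOW(A) = ["a"]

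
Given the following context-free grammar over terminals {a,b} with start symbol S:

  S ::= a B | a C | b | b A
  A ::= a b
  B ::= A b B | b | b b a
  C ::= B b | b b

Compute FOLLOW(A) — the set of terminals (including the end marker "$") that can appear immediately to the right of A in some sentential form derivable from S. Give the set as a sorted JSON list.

FIRST sets, iterate to fixpoint:
pass 1:
  A via A→a b: +{a}
  B via B→A b B: +{a}
  B via B→b: +{b}
  C via C→B b: +{a,b}
  S via S→a B: +{a}
  S via S→b: +{b}
  FIRST(S)={a,b}  FIRST(A)={a}  FIRST(B)={a,b}  FIRST(C)={a,b}
pass 2: — fixpoint
  FIRST(S)={a,b}  FIRST(A)={a}  FIRST(B)={a,b}  FIRST(C)={a,b}

FOLLOW iteration:
initialize: $ ∈ FOLLOW(S)
iter 1:
  B→A b B: FOLLOW(A) ⊇ FIRST(b) = {b}; new: +{b}
  C→B b: FOLLOW(B) ⊇ FIRST(b) = {b}; new: +{b}
  S→a B: FOLLOW(B) ⊇ FOLLOW(S) ⊇ {$}; new: +{$}
  S→a C: FOLLOW(C) ⊇ FOLLOW(S) ⊇ {$}; new: +{$}
  S→b A: FOLLOW(A) ⊇ FOLLOW(S) ⊇ {$}; new: +{$}
  FOLLOW[S]={$}  FOLLOW[A]={$,b}  FOLLOW[B]={$,b}  FOLLOW[C]={$}
iter 2: — fixpoint
  FOLLOW[S]={$}  FOLLOW[A]={$,b}  FOLLOW[B]={$,b}  FOLLOW[C]={$}

FOLLOW(A) = ["$", "b"]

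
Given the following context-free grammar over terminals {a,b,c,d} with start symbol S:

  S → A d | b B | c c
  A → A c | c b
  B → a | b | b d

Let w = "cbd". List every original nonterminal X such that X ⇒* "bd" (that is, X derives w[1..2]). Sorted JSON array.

CNF form of G:
  S -> A T2 | T0 T0 | T1 B
  A -> A T0 | T0 T1
  B -> T1 T2 | a | b
  T0 -> c
  T1 -> b
  T2 -> d

CYK table (by increasing span) (cells [i..j] with 1 ≤ i ≤ j ≤ 2 only):
  T[1,1] 'b' = {B,T1}  orig:{B}
  T[2,2] 'd' = {T2}  orig:{}
  T[1,2] 'bd' = {B}

Original NTs in T[1,2] deriving "bd": ["B"]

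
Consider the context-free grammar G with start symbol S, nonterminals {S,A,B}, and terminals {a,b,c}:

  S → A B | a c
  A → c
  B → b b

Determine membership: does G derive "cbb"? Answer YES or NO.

Convert to CNF:
  S -> A B | T1 T2
  A -> c
  B -> T0 T0
  T0 -> b
  T1 -> a
  T2 -> c

CYK table (by increasing span):
  T[0,0] 'c' = {A,T2}  orig:{A}
  T[1,1] 'b' = {T0}  orig:{}
  T[2,2] 'b' = {T0}  orig:{}
  T[0,1] 'cb' = ∅
  T[1,2] 'bb' = {B}
  T[0,2] 'cbb' = {S}

S ∈ T[0,2] ⇒ YES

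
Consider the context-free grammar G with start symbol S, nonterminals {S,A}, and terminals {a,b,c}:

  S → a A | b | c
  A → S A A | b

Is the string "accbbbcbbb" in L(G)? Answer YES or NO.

Convert to CNF:
  S -> T0 A | b | c
  A -> S X1 | b
  T0 -> a
  X1 -> A A

CYK fill:
  [0..0]={T0}  "a"  orig:{}
  [1..1]={S}  "c"
  [2..2]={S}  "c"
  [3..3]={A,S}  "b"
  [4..4]={A,S}  "b"
  [5..5]={A,S}  "b"
  [6..6]={S}  "c"
  [7..7]={A,S}  "b"
  [8..8]={A,S}  "b"
  [9..9]={A,S}  "b"
  [0..1]=∅  "ac"
  [1..2]=∅  "cc"
  [2..3]=∅  "cb"
  [3..4]={X1}  "bb"  orig:{}
  [4..5]={X1}  "bb"  orig:{}
  [5..6]=∅  "bc"
  [6..7]=∅  "cb"
  [7..8]={X1}  "bb"  orig:{}
  [8..9]={X1}  "bb"  orig:{}
  [0..2]=∅  "acc"
  [1..3]=∅  "ccb"
  [2..4]={A}  "cbb"
  [3..5]={A}  "bbb"
  [4..6]=∅  "bbc"
  [5..7]=∅  "bcb"
  [6..8]={A}  "cbb"
  [7..9]={A}  "bbb"
  [0..3]=∅  "accb"
  [1..4]=∅  "ccbb"
  [2..5]={X1}  "cbbb"  orig:{}
  [3..6]=∅  "bbbc"
  [4..7]=∅  "bbcb"
  [5..8]={X1}  "bcbb"  orig:{}
  [6..9]={X1}  "cbbb"  orig:{}
  [0..4]=∅  "accbb"
  [1..5]={A}  "ccbbb"
  [2..6]=∅  "cbbbc"
  [3..7]=∅  "bbbcb"
  [4..8]={A}  "bbcbb"
  [5..9]={A}  "bcbbb"
  [0..5]={S}  "accbbb"
  [1..6]=∅  "ccbbbc"
  [2..7]=∅  "cbbbcb"
  [3..8]={X1}  "bbbcbb"  orig:{}
  [4..9]={X1}  "bbcbbb"  orig:{}
  [0..6]=∅  "accbbbc"
  [1..7]=∅  "ccbbbcb"
  [2..8]={A}  "cbbbcbb"
  [3..9]={A}  "bbbcbbb"
  [0..7]=∅  "accbbbcb"
  [1..8]={X1}  "ccbbbcbb"  orig:{}
  [2..9]={X1}  "cbbbcbbb"  orig:{}
  [0..8]=∅  "accbbbcbb"
  [1..9]={A}  "ccbbbcbbb"
  [0..9]={A,S}  "accbbbcbbb"

S ∈ T[0,9] ⇒ YES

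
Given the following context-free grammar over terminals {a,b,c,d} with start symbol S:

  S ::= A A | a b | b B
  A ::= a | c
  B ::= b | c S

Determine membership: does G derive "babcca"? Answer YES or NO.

CNF form of G:
  S -> A A | T1 T2 | T2 B
  A -> a | c
  B -> T0 S | b
  T0 -> c
  T1 -> a
  T2 -> b

Fill CYK table bottom-up:
  T[0,0] 'b' = {B,T2}  orig:{B}
  T[1,1] 'a' = {A,T1}  orig:{A}
  T[2,2] 'b' = {B,T2}  orig:{B}
  T[3,3] 'c' = {A,T0}  orig:{A}
  T[4,4] 'c' = {A,T0}  orig:{A}
  T[5,5] 'a' = {A,T1}  orig:{A}
  T[0,1] 'ba' = ∅
  T[1,2] 'ab' = {S}
  T[2,3] 'bc' = ∅
  T[3,4] 'cc' = {S}
  T[4,5] 'ca' = {S}
  T[0,2] 'bab' = ∅
  T[1,3] 'abc' = ∅
  T[2,4] 'bcc' = ∅
  T[3,5] 'cca' = {B}
  T[0,3] 'babc' = ∅
  T[1,4] 'abcc' = ∅
  T[2,5] 'bcca' = {S}
  T[0,4] 'babcc' = ∅
  T[1,5] 'abcca' = ∅
  T[0,5] 'babcca' = ∅

S ∉ T[0,5] ⇒ NO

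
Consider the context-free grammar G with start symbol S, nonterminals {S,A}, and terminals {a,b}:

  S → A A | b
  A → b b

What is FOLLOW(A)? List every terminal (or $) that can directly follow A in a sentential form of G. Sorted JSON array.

FIRST sets, iterate to fixpoint:
[1]
  A via A→b b: +{b}
  S via S→A A: +{b}
  S: {b}  A: {b}
[2] — fixpoint
  S: {b}  A: {b}

FOLLOW sets:
seed FOLLOW(S) with $
iter 1:
  S→A A: FOLLOW(A) ⊇ FIRST(A) = {b}; new: +{b}
  S→A A: FOLLOW(A) ⊇ FOLLOW(S) ⊇ {$}; new: +{$}
  FOLLOW[S]={$}  FOLLOW[A]={$,b}
iter 2: (stable)
  FOLLOW[S]={$}  FOLLOW[A]={$,b}

FOLLOW(A) = ["$", "b"]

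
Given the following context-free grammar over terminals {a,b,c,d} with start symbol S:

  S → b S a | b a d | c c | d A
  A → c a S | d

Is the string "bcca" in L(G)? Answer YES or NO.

CNF form of G:
  S -> T0 T0 | T2 X5 | T2 X6 | T3 A
  A -> T0 X4 | d
  T0 -> c
  T1 -> a
  T2 -> b
  T3 -> d
  X4 -> T1 S
  X5 -> S T1
  X6 -> T1 T3

Fill CYK table bottom-up:
  cell(0,0) b: {T2}  orig:{}
  cell(1,1) c: {T0}  orig:{}
  cell(2,2) c: {T0}  orig:{}
  cell(3,3) a: {T1}  orig:{}
  cell(0,1) bc: ∅
  cell(1,2) cc: {S}
  cell(2,3) ca: ∅
  cell(0,2) bcc: ∅
  cell(1,3) cca: {X5}  orig:{}
  cell(0,3) bcca: {S}

S ∈ T[0,3] ⇒ YES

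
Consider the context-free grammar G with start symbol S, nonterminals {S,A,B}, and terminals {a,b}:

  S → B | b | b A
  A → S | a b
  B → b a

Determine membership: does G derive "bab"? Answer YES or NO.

CNF form of G:
  S -> T1 A | T1 T0 | b
  A -> T0 T1 | T1 A | T1 T0 | b
  B -> T1 T0
  T0 -> a
  T1 -> b

Fill CYK table bottom-up:
  cell(0,0) b: {A,S,T1}  orig:{A,S}
  cell(1,1) a: {T0}  orig:{}
  cell(2,2) b: {A,S,T1}  orig:{A,S}
  cell(0,1) ba: {A,B,S}
  cell(1,2) ab: {A}
  cell(0,2) bab: {A,S}

S ∈ T[0,2] ⇒ YES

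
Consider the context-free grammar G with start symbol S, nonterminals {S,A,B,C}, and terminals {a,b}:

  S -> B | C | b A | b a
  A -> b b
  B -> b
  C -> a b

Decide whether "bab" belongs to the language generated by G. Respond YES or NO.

Convert to CNF:
  S -> T0 A | T0 T1 | T1 T0 | b
  A -> T0 T0
  B -> b
  C -> T1 T0
  T0 -> b
  T1 -> a

CYK table (by increasing span):
  [0..0]={B,S,T0}  "b"  orig:{B,S}
  [1..1]={T1}  "a"  orig:{}
  [2..2]={B,S,T0}  "b"  orig:{B,S}
  [0..1]={S}  "ba"
  [1..2]={C,S}  "ab"
  [0..2]=∅  "bab"

S ∉ T[0,2] ⇒ NO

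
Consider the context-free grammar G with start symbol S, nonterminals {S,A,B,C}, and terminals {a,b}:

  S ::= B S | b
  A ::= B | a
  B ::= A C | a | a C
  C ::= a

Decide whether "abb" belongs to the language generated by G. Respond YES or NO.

CNF form of G:
  S -> B S | b
  A -> A C | T0 C | a
  B -> A C | T0 C | a
  C -> a
  T0 -> a

CYK table (by increasing span):
  [0..0]={A,B,C,T0}  "a"  orig:{A,B,C}
  [1..1]={S}  "b"
  [2..2]={S}  "b"
  [0..1]={S}  "ab"
  [1..2]=∅  "bb"
  [0..2]=∅  "abb"

S ∉ T[0,2] ⇒ NO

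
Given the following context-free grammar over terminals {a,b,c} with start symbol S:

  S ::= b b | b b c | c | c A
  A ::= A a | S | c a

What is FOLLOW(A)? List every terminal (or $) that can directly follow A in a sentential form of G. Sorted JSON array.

FIRST iteration:
iter 1:
  A via A→c a: +{c}
  S via S→b b: +{b}
  S via S→c: +{c}
  FIRST(S)={b,c}  FIRST(A)={c}
iter 2:
  A via A→S: +{b}
  FIRST(S)={b,c}  FIRST(A)={b,c}
iter 3: (no change)
  FIRST(S)={b,c}  FIRST(A)={b,c}

FOLLOW iteration:
seed FOLLOW(S) with $
[1]
  A→A a: FOLLOW(A) ⊇ FIRST(a) = {a}; new: +{a}
  A→S: FOLLOW(S) ⊇ FOLLOW(A) ⊇ {a}; new: +{a}
  S→c A: FOLLOW(A) ⊇ FOLLOW(S) ⊇ {$,a}; new: +{$}
  S: {$,a}  A: {$,a}
[2] — fixpoint
  S: {$,a}  A: {$,a}

FOLLOW(A) = ["$", "a"]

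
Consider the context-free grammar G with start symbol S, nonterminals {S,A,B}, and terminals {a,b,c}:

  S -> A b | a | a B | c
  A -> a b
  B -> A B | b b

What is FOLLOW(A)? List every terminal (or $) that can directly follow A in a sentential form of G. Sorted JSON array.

FIRST iteration:
pass 1:
  A via A→a b: +{a}
  B via B→A B: +{a}
  B via B→b b: +{b}
  S via S→A b: +{a}
  S via S→c: +{c}
  FIRST[S]={a,c}  FIRST[A]={a}  FIRST[B]={a,b}
pass 2: (stable)
  FIRST[S]={a,c}  FIRST[A]={a}  FIRST[B]={a,b}

FOLLOW sets:
seed FOLLOW(S) with $
pass 1:
  B→A B: FOLLOW(A) ⊇ FIRST(B) = {a,b}; new: +{a,b}
  S→a B: FOLLOW(B) ⊇ FOLLOW(S) ⊇ {$}; new: +{$}
  FOLLOW[S]={$}  FOLLOW[A]={a,b}  FOLLOW[B]={$}
pass 2: — fixpoint
  FOLLOW[S]={$}  FOLLOW[A]={a,b}  FOLLOW[B]={$}

FOLLOW(A) = ["a", "b"]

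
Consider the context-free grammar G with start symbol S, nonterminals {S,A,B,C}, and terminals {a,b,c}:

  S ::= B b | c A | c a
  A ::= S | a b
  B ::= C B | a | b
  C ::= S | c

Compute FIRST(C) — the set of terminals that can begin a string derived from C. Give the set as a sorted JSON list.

Compute FIRST by fixpoint:
pass 1:
  A via A→a b: +{a}
  B via B→a: +{a}
  B via B→b: +{b}
  C via C→c: +{c}
  S via S→B b: +{a,b}
  S via S→c A: +{c}
  S: {a,b,c}  A: {a}  B: {a,b}  C: {c}
pass 2:
  A via A→S: +{b,c}
  B via B→C B: +{c}
  C via C→S: +{a,b}
  S: {a,b,c}  A: {a,b,c}  B: {a,b,c}  C: {a,b,c}
pass 3: (no change)
  S: {a,b,c}  A: {a,b,c}  B: {a,b,c}  C: {a,b,c}

FIRST(C) = ["a", "b", "c"]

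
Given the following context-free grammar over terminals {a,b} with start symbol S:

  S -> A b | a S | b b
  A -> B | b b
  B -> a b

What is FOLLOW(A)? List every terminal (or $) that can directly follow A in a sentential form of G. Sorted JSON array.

FIRST iteration:
pass 1:
  A via A→b b: +{b}
  B via B→a b: +{a}
  S via S→A b: +{b}
  S via S→a S: +{a}
  FIRST(S)={a,b}  FIRST(A)={b}  FIRST(B)={a}
pass 2:
  A via A→B: +{a}
  FIRST(S)={a,b}  FIRST(A)={a,b}  FIRST(B)={a}
pass 3: — fixpoint
  FIRST(S)={a,b}  FIRST(A)={a,b}  FIRST(B)={a}

Compute FOLLOW by fixpoint:
initialize: $ ∈ FOLLOW(S)
[1]
  S→A b: FOLLOW(A) ⊇ FIRST(b) = {b}; new: +{b}
  S: {$}  A: {b}  B: {}
[2]
  A→B: FOLLOW(B) ⊇ FOLLOW(A) ⊇ {b}; new: +{b}
  S: {$}  A: {b}  B: {b}
[3] — fixpoint
  S: {$}  A: {b}  B: {b}

FOLLOW(A) = ["b"]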